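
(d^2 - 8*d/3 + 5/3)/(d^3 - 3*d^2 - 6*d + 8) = (d - 5/3)/(d^2 - 2*d - 8)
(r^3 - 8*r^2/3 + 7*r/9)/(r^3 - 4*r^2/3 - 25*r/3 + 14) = r*(3*r - 1)/(3*(r^2 + r - 6))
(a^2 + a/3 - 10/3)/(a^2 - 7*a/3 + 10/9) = 3*(a + 2)/(3*a - 2)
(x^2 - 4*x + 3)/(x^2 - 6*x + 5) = (x - 3)/(x - 5)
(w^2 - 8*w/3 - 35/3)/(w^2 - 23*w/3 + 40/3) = (3*w + 7)/(3*w - 8)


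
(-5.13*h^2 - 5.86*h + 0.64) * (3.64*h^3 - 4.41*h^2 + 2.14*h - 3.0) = -18.6732*h^5 + 1.2929*h^4 + 17.194*h^3 + 0.0271999999999988*h^2 + 18.9496*h - 1.92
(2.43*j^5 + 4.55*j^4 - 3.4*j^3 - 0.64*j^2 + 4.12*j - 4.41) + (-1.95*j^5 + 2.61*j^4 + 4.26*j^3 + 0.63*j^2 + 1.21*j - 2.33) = 0.48*j^5 + 7.16*j^4 + 0.86*j^3 - 0.01*j^2 + 5.33*j - 6.74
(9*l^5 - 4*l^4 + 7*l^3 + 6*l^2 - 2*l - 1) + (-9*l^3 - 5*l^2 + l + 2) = 9*l^5 - 4*l^4 - 2*l^3 + l^2 - l + 1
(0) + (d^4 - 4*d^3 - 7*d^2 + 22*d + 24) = d^4 - 4*d^3 - 7*d^2 + 22*d + 24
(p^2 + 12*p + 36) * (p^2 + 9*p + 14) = p^4 + 21*p^3 + 158*p^2 + 492*p + 504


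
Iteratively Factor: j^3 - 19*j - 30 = (j + 3)*(j^2 - 3*j - 10) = (j - 5)*(j + 3)*(j + 2)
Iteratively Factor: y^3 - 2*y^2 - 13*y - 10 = (y - 5)*(y^2 + 3*y + 2) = (y - 5)*(y + 2)*(y + 1)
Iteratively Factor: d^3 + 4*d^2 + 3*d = (d)*(d^2 + 4*d + 3) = d*(d + 3)*(d + 1)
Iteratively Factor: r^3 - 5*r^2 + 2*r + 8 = (r - 4)*(r^2 - r - 2) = (r - 4)*(r + 1)*(r - 2)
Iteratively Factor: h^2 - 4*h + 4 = (h - 2)*(h - 2)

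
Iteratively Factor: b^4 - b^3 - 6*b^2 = (b)*(b^3 - b^2 - 6*b) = b*(b + 2)*(b^2 - 3*b) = b^2*(b + 2)*(b - 3)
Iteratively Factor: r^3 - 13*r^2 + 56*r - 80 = (r - 4)*(r^2 - 9*r + 20) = (r - 5)*(r - 4)*(r - 4)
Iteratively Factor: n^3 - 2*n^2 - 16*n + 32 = (n - 4)*(n^2 + 2*n - 8) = (n - 4)*(n + 4)*(n - 2)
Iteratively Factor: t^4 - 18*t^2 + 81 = (t + 3)*(t^3 - 3*t^2 - 9*t + 27) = (t + 3)^2*(t^2 - 6*t + 9) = (t - 3)*(t + 3)^2*(t - 3)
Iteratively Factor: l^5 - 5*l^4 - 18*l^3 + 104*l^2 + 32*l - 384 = (l - 4)*(l^4 - l^3 - 22*l^2 + 16*l + 96) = (l - 4)*(l + 2)*(l^3 - 3*l^2 - 16*l + 48) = (l - 4)*(l + 2)*(l + 4)*(l^2 - 7*l + 12) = (l - 4)^2*(l + 2)*(l + 4)*(l - 3)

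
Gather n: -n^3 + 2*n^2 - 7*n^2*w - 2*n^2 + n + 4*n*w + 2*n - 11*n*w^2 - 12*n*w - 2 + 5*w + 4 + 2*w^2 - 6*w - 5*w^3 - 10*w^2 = -n^3 - 7*n^2*w + n*(-11*w^2 - 8*w + 3) - 5*w^3 - 8*w^2 - w + 2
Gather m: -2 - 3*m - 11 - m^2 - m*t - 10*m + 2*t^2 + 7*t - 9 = -m^2 + m*(-t - 13) + 2*t^2 + 7*t - 22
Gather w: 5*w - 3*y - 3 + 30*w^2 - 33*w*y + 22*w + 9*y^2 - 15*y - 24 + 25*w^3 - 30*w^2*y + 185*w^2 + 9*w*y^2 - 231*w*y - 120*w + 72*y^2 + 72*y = 25*w^3 + w^2*(215 - 30*y) + w*(9*y^2 - 264*y - 93) + 81*y^2 + 54*y - 27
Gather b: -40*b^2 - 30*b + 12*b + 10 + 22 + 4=-40*b^2 - 18*b + 36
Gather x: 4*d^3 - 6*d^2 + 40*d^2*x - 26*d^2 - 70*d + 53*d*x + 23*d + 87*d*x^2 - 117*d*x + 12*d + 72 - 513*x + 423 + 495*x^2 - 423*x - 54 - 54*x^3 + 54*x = 4*d^3 - 32*d^2 - 35*d - 54*x^3 + x^2*(87*d + 495) + x*(40*d^2 - 64*d - 882) + 441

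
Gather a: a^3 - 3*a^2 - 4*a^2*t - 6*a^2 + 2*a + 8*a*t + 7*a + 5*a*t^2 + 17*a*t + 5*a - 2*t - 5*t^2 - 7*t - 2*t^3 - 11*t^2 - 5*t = a^3 + a^2*(-4*t - 9) + a*(5*t^2 + 25*t + 14) - 2*t^3 - 16*t^2 - 14*t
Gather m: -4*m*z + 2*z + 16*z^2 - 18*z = -4*m*z + 16*z^2 - 16*z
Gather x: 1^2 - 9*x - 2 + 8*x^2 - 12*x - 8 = 8*x^2 - 21*x - 9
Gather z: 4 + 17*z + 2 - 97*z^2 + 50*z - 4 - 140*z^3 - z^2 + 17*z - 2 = -140*z^3 - 98*z^2 + 84*z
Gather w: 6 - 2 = 4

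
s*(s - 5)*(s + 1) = s^3 - 4*s^2 - 5*s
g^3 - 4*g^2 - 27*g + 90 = (g - 6)*(g - 3)*(g + 5)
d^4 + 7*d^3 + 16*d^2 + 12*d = d*(d + 2)^2*(d + 3)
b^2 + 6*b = b*(b + 6)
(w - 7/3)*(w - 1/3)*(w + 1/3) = w^3 - 7*w^2/3 - w/9 + 7/27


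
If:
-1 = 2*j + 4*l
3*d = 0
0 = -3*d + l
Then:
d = 0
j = -1/2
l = 0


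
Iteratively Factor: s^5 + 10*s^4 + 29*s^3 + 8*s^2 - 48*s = (s + 4)*(s^4 + 6*s^3 + 5*s^2 - 12*s) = s*(s + 4)*(s^3 + 6*s^2 + 5*s - 12) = s*(s + 4)^2*(s^2 + 2*s - 3) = s*(s + 3)*(s + 4)^2*(s - 1)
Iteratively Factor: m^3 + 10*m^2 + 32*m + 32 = (m + 2)*(m^2 + 8*m + 16) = (m + 2)*(m + 4)*(m + 4)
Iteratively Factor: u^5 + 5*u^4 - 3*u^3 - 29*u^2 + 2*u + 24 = (u + 1)*(u^4 + 4*u^3 - 7*u^2 - 22*u + 24) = (u - 2)*(u + 1)*(u^3 + 6*u^2 + 5*u - 12) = (u - 2)*(u - 1)*(u + 1)*(u^2 + 7*u + 12) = (u - 2)*(u - 1)*(u + 1)*(u + 3)*(u + 4)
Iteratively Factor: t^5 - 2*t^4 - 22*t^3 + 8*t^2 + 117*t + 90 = (t + 2)*(t^4 - 4*t^3 - 14*t^2 + 36*t + 45) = (t + 1)*(t + 2)*(t^3 - 5*t^2 - 9*t + 45) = (t + 1)*(t + 2)*(t + 3)*(t^2 - 8*t + 15) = (t - 5)*(t + 1)*(t + 2)*(t + 3)*(t - 3)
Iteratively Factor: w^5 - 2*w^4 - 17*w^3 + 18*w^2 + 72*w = (w + 3)*(w^4 - 5*w^3 - 2*w^2 + 24*w) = (w - 3)*(w + 3)*(w^3 - 2*w^2 - 8*w) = (w - 4)*(w - 3)*(w + 3)*(w^2 + 2*w) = (w - 4)*(w - 3)*(w + 2)*(w + 3)*(w)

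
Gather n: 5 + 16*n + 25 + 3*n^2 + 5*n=3*n^2 + 21*n + 30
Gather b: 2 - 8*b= 2 - 8*b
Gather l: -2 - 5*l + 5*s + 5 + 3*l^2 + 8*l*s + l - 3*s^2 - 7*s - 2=3*l^2 + l*(8*s - 4) - 3*s^2 - 2*s + 1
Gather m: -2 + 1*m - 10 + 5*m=6*m - 12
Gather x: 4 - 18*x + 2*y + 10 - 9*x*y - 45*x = x*(-9*y - 63) + 2*y + 14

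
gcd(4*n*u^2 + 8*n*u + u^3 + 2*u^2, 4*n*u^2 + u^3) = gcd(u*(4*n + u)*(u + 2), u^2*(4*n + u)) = 4*n*u + u^2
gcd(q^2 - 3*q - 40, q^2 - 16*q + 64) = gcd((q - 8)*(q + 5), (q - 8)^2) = q - 8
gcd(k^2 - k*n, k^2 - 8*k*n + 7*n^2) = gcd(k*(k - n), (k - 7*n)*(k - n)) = k - n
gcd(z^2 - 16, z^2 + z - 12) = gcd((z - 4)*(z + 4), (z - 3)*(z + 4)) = z + 4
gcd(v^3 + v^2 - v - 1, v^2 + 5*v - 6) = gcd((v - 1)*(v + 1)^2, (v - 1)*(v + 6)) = v - 1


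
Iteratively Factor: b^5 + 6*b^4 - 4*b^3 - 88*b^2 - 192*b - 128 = (b + 2)*(b^4 + 4*b^3 - 12*b^2 - 64*b - 64) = (b + 2)^2*(b^3 + 2*b^2 - 16*b - 32) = (b - 4)*(b + 2)^2*(b^2 + 6*b + 8) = (b - 4)*(b + 2)^3*(b + 4)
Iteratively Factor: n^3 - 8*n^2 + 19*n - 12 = (n - 1)*(n^2 - 7*n + 12) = (n - 4)*(n - 1)*(n - 3)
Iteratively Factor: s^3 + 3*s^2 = (s)*(s^2 + 3*s) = s^2*(s + 3)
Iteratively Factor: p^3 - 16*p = (p + 4)*(p^2 - 4*p) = (p - 4)*(p + 4)*(p)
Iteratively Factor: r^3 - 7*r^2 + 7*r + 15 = (r - 3)*(r^2 - 4*r - 5) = (r - 3)*(r + 1)*(r - 5)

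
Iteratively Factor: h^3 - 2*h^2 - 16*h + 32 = (h + 4)*(h^2 - 6*h + 8) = (h - 2)*(h + 4)*(h - 4)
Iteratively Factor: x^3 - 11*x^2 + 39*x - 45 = (x - 3)*(x^2 - 8*x + 15) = (x - 5)*(x - 3)*(x - 3)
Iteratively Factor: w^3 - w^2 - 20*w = (w + 4)*(w^2 - 5*w) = (w - 5)*(w + 4)*(w)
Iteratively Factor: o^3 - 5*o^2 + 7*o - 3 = (o - 1)*(o^2 - 4*o + 3) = (o - 3)*(o - 1)*(o - 1)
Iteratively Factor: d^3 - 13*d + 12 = (d - 3)*(d^2 + 3*d - 4) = (d - 3)*(d - 1)*(d + 4)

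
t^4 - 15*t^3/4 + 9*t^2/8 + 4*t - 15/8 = (t - 3)*(t - 5/4)*(t - 1/2)*(t + 1)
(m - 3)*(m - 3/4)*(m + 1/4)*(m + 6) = m^4 + 5*m^3/2 - 315*m^2/16 + 135*m/16 + 27/8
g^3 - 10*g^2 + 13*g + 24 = (g - 8)*(g - 3)*(g + 1)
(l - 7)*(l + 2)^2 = l^3 - 3*l^2 - 24*l - 28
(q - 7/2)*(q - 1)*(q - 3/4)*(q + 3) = q^4 - 9*q^3/4 - 71*q^2/8 + 18*q - 63/8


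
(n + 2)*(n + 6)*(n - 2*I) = n^3 + 8*n^2 - 2*I*n^2 + 12*n - 16*I*n - 24*I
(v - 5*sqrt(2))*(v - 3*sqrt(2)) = v^2 - 8*sqrt(2)*v + 30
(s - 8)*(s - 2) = s^2 - 10*s + 16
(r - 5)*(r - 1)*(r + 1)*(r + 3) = r^4 - 2*r^3 - 16*r^2 + 2*r + 15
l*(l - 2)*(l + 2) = l^3 - 4*l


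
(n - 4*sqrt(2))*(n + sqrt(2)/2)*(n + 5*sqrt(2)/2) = n^3 - sqrt(2)*n^2 - 43*n/2 - 10*sqrt(2)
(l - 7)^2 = l^2 - 14*l + 49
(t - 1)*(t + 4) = t^2 + 3*t - 4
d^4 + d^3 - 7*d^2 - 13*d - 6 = (d - 3)*(d + 1)^2*(d + 2)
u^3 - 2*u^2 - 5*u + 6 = (u - 3)*(u - 1)*(u + 2)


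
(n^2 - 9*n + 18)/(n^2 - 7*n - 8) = (-n^2 + 9*n - 18)/(-n^2 + 7*n + 8)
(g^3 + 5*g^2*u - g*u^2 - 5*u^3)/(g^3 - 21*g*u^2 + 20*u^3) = (-g - u)/(-g + 4*u)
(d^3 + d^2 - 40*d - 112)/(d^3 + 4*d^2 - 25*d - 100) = (d^2 - 3*d - 28)/(d^2 - 25)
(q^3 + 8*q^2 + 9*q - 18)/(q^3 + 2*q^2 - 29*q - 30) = (q^2 + 2*q - 3)/(q^2 - 4*q - 5)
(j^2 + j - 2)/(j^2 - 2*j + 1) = (j + 2)/(j - 1)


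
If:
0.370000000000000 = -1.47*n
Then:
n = -0.25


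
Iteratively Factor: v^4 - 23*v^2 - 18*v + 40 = (v - 5)*(v^3 + 5*v^2 + 2*v - 8) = (v - 5)*(v + 4)*(v^2 + v - 2) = (v - 5)*(v + 2)*(v + 4)*(v - 1)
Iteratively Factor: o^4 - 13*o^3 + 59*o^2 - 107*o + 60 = (o - 3)*(o^3 - 10*o^2 + 29*o - 20) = (o - 3)*(o - 1)*(o^2 - 9*o + 20) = (o - 5)*(o - 3)*(o - 1)*(o - 4)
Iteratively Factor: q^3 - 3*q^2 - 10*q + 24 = (q + 3)*(q^2 - 6*q + 8) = (q - 4)*(q + 3)*(q - 2)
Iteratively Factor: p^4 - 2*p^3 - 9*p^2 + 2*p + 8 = (p - 1)*(p^3 - p^2 - 10*p - 8) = (p - 1)*(p + 2)*(p^2 - 3*p - 4) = (p - 1)*(p + 1)*(p + 2)*(p - 4)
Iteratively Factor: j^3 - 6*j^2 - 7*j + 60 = (j - 5)*(j^2 - j - 12) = (j - 5)*(j - 4)*(j + 3)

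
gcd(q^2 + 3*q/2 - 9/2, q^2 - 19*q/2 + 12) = q - 3/2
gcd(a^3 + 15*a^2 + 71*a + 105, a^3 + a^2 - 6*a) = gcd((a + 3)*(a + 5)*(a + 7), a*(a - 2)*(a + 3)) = a + 3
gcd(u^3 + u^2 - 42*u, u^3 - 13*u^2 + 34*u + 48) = u - 6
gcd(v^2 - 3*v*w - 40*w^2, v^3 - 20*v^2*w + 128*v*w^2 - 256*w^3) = v - 8*w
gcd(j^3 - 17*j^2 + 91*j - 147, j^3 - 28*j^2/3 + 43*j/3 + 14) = j^2 - 10*j + 21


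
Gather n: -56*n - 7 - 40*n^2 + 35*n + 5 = -40*n^2 - 21*n - 2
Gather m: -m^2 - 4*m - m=-m^2 - 5*m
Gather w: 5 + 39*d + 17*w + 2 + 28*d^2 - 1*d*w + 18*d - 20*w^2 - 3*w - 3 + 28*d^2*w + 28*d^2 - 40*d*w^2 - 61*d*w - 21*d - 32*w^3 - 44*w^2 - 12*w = 56*d^2 + 36*d - 32*w^3 + w^2*(-40*d - 64) + w*(28*d^2 - 62*d + 2) + 4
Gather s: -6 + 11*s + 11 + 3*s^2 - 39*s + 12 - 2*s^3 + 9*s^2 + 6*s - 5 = -2*s^3 + 12*s^2 - 22*s + 12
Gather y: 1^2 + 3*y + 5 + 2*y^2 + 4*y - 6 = 2*y^2 + 7*y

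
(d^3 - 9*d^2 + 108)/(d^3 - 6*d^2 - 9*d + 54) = (d - 6)/(d - 3)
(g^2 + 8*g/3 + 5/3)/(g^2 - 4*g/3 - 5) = (g + 1)/(g - 3)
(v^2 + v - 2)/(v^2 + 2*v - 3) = (v + 2)/(v + 3)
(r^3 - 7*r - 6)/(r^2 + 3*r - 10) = (r^3 - 7*r - 6)/(r^2 + 3*r - 10)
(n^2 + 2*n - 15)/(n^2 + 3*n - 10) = (n - 3)/(n - 2)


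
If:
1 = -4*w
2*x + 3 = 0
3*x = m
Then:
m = -9/2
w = -1/4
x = -3/2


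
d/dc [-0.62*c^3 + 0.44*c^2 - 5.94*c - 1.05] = -1.86*c^2 + 0.88*c - 5.94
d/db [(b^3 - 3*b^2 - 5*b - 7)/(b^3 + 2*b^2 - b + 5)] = (5*b^4 + 8*b^3 + 49*b^2 - 2*b - 32)/(b^6 + 4*b^5 + 2*b^4 + 6*b^3 + 21*b^2 - 10*b + 25)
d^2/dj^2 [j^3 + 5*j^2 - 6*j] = 6*j + 10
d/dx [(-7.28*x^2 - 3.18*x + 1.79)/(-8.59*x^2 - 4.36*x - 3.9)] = (4.4246*x^2 + 87.5362*x + 20.2064)/(73.7881*x^4 + 74.9048*x^3 + 86.0116*x^2 + 34.008*x + 15.21)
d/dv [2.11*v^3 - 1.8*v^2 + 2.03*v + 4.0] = 6.33*v^2 - 3.6*v + 2.03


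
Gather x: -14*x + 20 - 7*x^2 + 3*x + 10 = -7*x^2 - 11*x + 30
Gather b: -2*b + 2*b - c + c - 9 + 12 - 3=0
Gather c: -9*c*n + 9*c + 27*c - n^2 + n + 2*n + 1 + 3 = c*(36 - 9*n) - n^2 + 3*n + 4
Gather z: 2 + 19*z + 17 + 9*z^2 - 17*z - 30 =9*z^2 + 2*z - 11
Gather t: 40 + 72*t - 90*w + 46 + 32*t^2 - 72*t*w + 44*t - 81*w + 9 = 32*t^2 + t*(116 - 72*w) - 171*w + 95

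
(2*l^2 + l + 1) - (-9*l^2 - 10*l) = 11*l^2 + 11*l + 1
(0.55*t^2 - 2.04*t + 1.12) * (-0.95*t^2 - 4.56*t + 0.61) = -0.5225*t^4 - 0.57*t^3 + 8.5739*t^2 - 6.3516*t + 0.6832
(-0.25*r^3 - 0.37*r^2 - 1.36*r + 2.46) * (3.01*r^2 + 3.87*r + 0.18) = -0.7525*r^5 - 2.0812*r^4 - 5.5705*r^3 + 2.0748*r^2 + 9.2754*r + 0.4428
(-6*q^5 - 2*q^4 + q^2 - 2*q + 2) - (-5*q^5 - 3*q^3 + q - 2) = -q^5 - 2*q^4 + 3*q^3 + q^2 - 3*q + 4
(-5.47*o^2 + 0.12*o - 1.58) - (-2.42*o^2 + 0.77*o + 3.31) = -3.05*o^2 - 0.65*o - 4.89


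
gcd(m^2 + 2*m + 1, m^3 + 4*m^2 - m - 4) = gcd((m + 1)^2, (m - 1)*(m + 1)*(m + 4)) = m + 1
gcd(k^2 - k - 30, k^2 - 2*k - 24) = k - 6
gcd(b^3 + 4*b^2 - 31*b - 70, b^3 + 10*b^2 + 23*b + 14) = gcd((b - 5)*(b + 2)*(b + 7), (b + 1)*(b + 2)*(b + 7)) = b^2 + 9*b + 14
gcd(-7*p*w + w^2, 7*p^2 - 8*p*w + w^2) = 7*p - w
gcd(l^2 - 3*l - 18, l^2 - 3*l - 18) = l^2 - 3*l - 18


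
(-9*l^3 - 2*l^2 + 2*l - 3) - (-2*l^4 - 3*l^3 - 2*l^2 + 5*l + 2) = 2*l^4 - 6*l^3 - 3*l - 5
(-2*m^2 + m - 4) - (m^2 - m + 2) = -3*m^2 + 2*m - 6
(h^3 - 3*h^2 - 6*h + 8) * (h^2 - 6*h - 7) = h^5 - 9*h^4 + 5*h^3 + 65*h^2 - 6*h - 56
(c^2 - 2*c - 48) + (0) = c^2 - 2*c - 48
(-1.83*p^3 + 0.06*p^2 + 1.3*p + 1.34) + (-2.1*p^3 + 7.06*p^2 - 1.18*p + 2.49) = -3.93*p^3 + 7.12*p^2 + 0.12*p + 3.83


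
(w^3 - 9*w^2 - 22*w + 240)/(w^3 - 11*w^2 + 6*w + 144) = (w + 5)/(w + 3)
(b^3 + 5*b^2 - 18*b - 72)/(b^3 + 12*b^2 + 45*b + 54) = (b - 4)/(b + 3)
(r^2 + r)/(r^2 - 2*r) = (r + 1)/(r - 2)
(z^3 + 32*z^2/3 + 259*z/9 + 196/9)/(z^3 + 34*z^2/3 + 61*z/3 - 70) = (9*z^2 + 33*z + 28)/(3*(3*z^2 + 13*z - 30))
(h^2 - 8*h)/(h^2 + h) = (h - 8)/(h + 1)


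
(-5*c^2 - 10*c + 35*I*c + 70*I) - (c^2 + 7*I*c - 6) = -6*c^2 - 10*c + 28*I*c + 6 + 70*I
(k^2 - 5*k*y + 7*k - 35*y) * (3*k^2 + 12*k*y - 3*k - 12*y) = 3*k^4 - 3*k^3*y + 18*k^3 - 60*k^2*y^2 - 18*k^2*y - 21*k^2 - 360*k*y^2 + 21*k*y + 420*y^2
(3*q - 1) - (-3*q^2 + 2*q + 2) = 3*q^2 + q - 3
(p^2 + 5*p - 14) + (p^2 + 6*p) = 2*p^2 + 11*p - 14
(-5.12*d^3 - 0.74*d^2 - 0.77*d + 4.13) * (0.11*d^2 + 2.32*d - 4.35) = -0.5632*d^5 - 11.9598*d^4 + 20.4705*d^3 + 1.8869*d^2 + 12.9311*d - 17.9655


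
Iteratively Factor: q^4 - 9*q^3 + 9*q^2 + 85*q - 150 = (q - 5)*(q^3 - 4*q^2 - 11*q + 30) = (q - 5)*(q + 3)*(q^2 - 7*q + 10) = (q - 5)^2*(q + 3)*(q - 2)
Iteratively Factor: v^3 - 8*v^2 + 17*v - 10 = (v - 1)*(v^2 - 7*v + 10) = (v - 5)*(v - 1)*(v - 2)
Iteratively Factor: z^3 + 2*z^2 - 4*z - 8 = (z + 2)*(z^2 - 4) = (z - 2)*(z + 2)*(z + 2)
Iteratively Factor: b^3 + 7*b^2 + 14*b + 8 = (b + 4)*(b^2 + 3*b + 2) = (b + 2)*(b + 4)*(b + 1)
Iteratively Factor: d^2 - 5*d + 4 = (d - 4)*(d - 1)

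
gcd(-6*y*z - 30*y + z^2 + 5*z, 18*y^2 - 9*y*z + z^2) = 6*y - z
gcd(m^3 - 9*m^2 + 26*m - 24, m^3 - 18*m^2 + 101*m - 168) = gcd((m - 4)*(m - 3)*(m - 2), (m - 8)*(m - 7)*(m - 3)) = m - 3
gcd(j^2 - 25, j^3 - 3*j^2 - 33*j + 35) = j + 5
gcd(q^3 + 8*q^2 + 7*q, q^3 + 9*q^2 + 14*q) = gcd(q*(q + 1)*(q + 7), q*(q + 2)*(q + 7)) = q^2 + 7*q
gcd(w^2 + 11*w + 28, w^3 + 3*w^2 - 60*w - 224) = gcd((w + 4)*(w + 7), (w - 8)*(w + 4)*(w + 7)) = w^2 + 11*w + 28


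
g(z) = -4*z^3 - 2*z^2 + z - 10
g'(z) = -12*z^2 - 4*z + 1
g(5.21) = -624.76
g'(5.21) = -345.57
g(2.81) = -111.73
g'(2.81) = -104.99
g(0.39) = -10.15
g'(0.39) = -2.39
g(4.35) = -372.75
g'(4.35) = -243.47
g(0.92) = -13.89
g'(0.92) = -12.84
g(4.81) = -496.60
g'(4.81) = -295.87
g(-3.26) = 104.07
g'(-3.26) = -113.49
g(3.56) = -212.26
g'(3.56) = -165.32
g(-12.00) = 6602.00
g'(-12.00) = -1679.00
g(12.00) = -7198.00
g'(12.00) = -1775.00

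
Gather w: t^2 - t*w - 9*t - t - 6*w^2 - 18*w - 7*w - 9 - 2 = t^2 - 10*t - 6*w^2 + w*(-t - 25) - 11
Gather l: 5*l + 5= 5*l + 5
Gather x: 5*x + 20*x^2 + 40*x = 20*x^2 + 45*x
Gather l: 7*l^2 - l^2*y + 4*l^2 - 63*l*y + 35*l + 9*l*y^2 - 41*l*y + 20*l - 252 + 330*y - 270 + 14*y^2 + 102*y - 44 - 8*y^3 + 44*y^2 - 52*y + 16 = l^2*(11 - y) + l*(9*y^2 - 104*y + 55) - 8*y^3 + 58*y^2 + 380*y - 550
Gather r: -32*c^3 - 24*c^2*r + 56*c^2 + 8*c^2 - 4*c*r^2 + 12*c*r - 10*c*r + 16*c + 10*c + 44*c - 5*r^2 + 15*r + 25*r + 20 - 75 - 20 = -32*c^3 + 64*c^2 + 70*c + r^2*(-4*c - 5) + r*(-24*c^2 + 2*c + 40) - 75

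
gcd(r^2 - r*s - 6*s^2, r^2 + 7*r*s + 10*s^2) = r + 2*s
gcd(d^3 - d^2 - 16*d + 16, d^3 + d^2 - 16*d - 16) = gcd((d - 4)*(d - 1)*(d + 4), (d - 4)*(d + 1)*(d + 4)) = d^2 - 16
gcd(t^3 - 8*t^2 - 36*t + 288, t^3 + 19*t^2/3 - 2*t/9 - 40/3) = t + 6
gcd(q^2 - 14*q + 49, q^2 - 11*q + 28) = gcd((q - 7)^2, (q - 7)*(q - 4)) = q - 7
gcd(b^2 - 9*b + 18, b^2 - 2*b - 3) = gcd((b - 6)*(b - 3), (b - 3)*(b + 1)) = b - 3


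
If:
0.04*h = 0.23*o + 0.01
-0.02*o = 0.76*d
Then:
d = -0.0263157894736842*o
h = 5.75*o + 0.25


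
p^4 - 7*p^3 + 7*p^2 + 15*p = p*(p - 5)*(p - 3)*(p + 1)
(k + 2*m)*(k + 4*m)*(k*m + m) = k^3*m + 6*k^2*m^2 + k^2*m + 8*k*m^3 + 6*k*m^2 + 8*m^3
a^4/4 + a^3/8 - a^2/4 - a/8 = a*(a/4 + 1/4)*(a - 1)*(a + 1/2)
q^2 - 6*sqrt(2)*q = q*(q - 6*sqrt(2))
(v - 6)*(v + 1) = v^2 - 5*v - 6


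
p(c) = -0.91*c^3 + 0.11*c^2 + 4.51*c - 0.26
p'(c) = -2.73*c^2 + 0.22*c + 4.51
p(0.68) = 2.57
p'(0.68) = 3.40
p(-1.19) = -3.94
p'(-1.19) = 0.38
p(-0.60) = -2.73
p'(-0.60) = 3.40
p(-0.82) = -3.38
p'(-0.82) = 2.49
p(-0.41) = -2.03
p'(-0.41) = 3.96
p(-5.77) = 152.19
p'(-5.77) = -87.65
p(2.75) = -5.95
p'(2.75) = -15.53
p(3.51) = -22.43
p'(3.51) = -28.35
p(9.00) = -614.15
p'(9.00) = -214.64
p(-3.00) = 11.77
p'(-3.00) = -20.72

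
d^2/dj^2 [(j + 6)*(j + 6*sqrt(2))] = 2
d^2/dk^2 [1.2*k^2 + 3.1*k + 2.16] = 2.40000000000000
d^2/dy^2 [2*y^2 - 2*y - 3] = 4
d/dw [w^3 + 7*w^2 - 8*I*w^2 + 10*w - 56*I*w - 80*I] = 3*w^2 + w*(14 - 16*I) + 10 - 56*I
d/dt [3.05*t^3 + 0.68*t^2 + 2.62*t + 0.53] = 9.15*t^2 + 1.36*t + 2.62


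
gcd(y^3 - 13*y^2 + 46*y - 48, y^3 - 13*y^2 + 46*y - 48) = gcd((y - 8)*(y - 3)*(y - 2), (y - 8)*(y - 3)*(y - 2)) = y^3 - 13*y^2 + 46*y - 48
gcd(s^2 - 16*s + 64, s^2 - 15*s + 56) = s - 8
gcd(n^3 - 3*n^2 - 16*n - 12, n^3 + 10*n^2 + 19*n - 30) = 1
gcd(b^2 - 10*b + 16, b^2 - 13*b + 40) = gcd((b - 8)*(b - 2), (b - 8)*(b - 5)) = b - 8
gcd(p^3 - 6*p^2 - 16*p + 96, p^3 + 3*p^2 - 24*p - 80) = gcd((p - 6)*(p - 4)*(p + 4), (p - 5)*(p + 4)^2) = p + 4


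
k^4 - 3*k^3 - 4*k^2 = k^2*(k - 4)*(k + 1)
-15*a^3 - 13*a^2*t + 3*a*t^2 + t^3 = (-3*a + t)*(a + t)*(5*a + t)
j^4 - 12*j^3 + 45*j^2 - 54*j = j*(j - 6)*(j - 3)^2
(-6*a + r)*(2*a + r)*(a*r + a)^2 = -12*a^4*r^2 - 24*a^4*r - 12*a^4 - 4*a^3*r^3 - 8*a^3*r^2 - 4*a^3*r + a^2*r^4 + 2*a^2*r^3 + a^2*r^2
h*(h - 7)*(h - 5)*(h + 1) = h^4 - 11*h^3 + 23*h^2 + 35*h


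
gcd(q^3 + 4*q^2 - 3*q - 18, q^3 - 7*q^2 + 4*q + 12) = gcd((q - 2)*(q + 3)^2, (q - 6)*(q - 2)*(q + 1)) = q - 2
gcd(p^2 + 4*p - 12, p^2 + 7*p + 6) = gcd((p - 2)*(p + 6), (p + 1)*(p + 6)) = p + 6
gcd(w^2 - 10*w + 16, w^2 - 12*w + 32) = w - 8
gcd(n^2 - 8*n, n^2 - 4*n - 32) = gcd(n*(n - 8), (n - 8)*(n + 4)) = n - 8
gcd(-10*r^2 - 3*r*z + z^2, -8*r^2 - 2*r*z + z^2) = 2*r + z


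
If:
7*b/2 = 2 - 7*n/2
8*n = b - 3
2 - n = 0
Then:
No Solution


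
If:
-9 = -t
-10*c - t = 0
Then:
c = -9/10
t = 9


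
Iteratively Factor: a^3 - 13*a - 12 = (a + 3)*(a^2 - 3*a - 4) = (a + 1)*(a + 3)*(a - 4)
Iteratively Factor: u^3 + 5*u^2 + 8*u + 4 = (u + 2)*(u^2 + 3*u + 2) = (u + 1)*(u + 2)*(u + 2)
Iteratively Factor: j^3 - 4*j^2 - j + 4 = (j - 1)*(j^2 - 3*j - 4) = (j - 4)*(j - 1)*(j + 1)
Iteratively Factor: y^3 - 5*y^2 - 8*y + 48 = (y - 4)*(y^2 - y - 12) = (y - 4)*(y + 3)*(y - 4)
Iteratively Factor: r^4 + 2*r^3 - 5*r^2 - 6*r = (r + 3)*(r^3 - r^2 - 2*r) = (r + 1)*(r + 3)*(r^2 - 2*r) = r*(r + 1)*(r + 3)*(r - 2)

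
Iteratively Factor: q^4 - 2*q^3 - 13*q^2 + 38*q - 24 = (q - 1)*(q^3 - q^2 - 14*q + 24) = (q - 1)*(q + 4)*(q^2 - 5*q + 6) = (q - 2)*(q - 1)*(q + 4)*(q - 3)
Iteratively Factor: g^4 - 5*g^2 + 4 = (g - 1)*(g^3 + g^2 - 4*g - 4) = (g - 1)*(g + 2)*(g^2 - g - 2) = (g - 2)*(g - 1)*(g + 2)*(g + 1)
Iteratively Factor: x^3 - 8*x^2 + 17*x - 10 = (x - 5)*(x^2 - 3*x + 2) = (x - 5)*(x - 1)*(x - 2)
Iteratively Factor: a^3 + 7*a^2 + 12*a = (a + 3)*(a^2 + 4*a) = (a + 3)*(a + 4)*(a)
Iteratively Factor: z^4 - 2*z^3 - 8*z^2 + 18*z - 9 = (z - 3)*(z^3 + z^2 - 5*z + 3) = (z - 3)*(z - 1)*(z^2 + 2*z - 3) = (z - 3)*(z - 1)*(z + 3)*(z - 1)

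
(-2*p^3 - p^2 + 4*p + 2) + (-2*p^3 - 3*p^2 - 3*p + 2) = -4*p^3 - 4*p^2 + p + 4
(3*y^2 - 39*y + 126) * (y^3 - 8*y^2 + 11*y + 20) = 3*y^5 - 63*y^4 + 471*y^3 - 1377*y^2 + 606*y + 2520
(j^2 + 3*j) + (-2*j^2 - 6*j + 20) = -j^2 - 3*j + 20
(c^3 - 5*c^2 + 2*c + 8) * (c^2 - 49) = c^5 - 5*c^4 - 47*c^3 + 253*c^2 - 98*c - 392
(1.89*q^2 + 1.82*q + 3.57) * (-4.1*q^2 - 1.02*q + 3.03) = -7.749*q^4 - 9.3898*q^3 - 10.7667*q^2 + 1.8732*q + 10.8171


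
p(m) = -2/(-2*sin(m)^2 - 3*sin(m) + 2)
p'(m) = -2*(4*sin(m)*cos(m) + 3*cos(m))/(-2*sin(m)^2 - 3*sin(m) + 2)^2 = -2*(4*sin(m) + 3)*cos(m)/(2*sin(m)^2 + 3*sin(m) - 2)^2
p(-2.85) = -0.74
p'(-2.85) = 0.49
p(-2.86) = -0.75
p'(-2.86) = 0.51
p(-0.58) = -0.66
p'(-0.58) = -0.15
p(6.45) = -1.38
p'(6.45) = -3.45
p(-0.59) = -0.66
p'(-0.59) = -0.14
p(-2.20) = -0.64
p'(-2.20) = -0.03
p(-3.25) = -1.21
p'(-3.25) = 2.50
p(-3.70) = 13.25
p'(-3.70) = 381.03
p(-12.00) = 10.78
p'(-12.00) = -252.30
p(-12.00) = 10.78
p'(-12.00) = -252.30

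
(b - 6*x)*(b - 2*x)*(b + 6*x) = b^3 - 2*b^2*x - 36*b*x^2 + 72*x^3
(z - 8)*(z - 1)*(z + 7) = z^3 - 2*z^2 - 55*z + 56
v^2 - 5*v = v*(v - 5)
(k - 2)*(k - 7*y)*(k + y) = k^3 - 6*k^2*y - 2*k^2 - 7*k*y^2 + 12*k*y + 14*y^2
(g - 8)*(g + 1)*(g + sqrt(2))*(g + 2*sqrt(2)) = g^4 - 7*g^3 + 3*sqrt(2)*g^3 - 21*sqrt(2)*g^2 - 4*g^2 - 24*sqrt(2)*g - 28*g - 32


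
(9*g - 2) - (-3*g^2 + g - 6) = 3*g^2 + 8*g + 4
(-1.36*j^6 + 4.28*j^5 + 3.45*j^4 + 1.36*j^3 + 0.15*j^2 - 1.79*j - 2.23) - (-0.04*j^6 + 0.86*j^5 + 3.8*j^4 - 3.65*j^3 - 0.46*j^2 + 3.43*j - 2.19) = -1.32*j^6 + 3.42*j^5 - 0.35*j^4 + 5.01*j^3 + 0.61*j^2 - 5.22*j - 0.04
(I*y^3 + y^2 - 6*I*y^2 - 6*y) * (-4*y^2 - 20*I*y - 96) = -4*I*y^5 + 16*y^4 + 24*I*y^4 - 96*y^3 - 116*I*y^3 - 96*y^2 + 696*I*y^2 + 576*y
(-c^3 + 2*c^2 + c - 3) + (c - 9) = -c^3 + 2*c^2 + 2*c - 12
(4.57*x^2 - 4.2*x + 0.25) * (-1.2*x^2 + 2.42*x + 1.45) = -5.484*x^4 + 16.0994*x^3 - 3.8375*x^2 - 5.485*x + 0.3625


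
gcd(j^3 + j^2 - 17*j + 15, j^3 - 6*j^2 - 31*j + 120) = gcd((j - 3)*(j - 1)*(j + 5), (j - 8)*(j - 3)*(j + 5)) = j^2 + 2*j - 15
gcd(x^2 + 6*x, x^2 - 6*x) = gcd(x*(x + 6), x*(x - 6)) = x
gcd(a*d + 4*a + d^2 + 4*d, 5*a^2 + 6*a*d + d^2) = a + d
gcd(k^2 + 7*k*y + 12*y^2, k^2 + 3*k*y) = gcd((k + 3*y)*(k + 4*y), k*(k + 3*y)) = k + 3*y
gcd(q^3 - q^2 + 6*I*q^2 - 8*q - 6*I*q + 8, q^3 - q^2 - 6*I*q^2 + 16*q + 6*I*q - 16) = q^2 + q*(-1 + 2*I) - 2*I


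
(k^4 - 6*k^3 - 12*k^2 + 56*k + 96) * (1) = k^4 - 6*k^3 - 12*k^2 + 56*k + 96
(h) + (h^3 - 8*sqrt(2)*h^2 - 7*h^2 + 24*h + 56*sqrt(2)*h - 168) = h^3 - 8*sqrt(2)*h^2 - 7*h^2 + 25*h + 56*sqrt(2)*h - 168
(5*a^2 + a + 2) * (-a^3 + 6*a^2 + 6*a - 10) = -5*a^5 + 29*a^4 + 34*a^3 - 32*a^2 + 2*a - 20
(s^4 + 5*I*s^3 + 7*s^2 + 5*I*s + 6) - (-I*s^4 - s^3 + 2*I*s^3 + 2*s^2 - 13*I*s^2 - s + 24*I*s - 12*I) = s^4 + I*s^4 + s^3 + 3*I*s^3 + 5*s^2 + 13*I*s^2 + s - 19*I*s + 6 + 12*I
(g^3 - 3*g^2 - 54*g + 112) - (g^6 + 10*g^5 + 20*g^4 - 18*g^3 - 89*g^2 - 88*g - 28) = -g^6 - 10*g^5 - 20*g^4 + 19*g^3 + 86*g^2 + 34*g + 140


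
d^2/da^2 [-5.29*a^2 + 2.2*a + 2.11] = -10.5800000000000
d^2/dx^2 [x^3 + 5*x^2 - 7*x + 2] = 6*x + 10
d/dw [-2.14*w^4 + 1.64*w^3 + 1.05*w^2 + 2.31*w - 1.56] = -8.56*w^3 + 4.92*w^2 + 2.1*w + 2.31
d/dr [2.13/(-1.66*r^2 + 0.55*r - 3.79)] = (7.0716*r - 1.1715)/(1.66*r^2 - 0.55*r + 3.79)^2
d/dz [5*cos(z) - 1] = -5*sin(z)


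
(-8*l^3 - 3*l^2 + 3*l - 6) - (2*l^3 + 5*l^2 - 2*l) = -10*l^3 - 8*l^2 + 5*l - 6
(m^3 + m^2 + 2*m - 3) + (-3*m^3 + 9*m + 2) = -2*m^3 + m^2 + 11*m - 1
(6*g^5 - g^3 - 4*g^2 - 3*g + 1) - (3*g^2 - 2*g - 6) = 6*g^5 - g^3 - 7*g^2 - g + 7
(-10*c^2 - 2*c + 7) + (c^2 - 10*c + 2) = -9*c^2 - 12*c + 9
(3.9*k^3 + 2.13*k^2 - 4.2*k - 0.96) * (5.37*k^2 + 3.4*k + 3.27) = 20.943*k^5 + 24.6981*k^4 - 2.559*k^3 - 12.4701*k^2 - 16.998*k - 3.1392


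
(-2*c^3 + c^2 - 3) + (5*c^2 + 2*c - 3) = -2*c^3 + 6*c^2 + 2*c - 6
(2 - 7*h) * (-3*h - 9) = 21*h^2 + 57*h - 18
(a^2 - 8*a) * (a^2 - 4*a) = a^4 - 12*a^3 + 32*a^2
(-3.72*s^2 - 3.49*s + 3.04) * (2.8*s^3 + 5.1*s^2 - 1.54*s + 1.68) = -10.416*s^5 - 28.744*s^4 - 3.5582*s^3 + 14.629*s^2 - 10.5448*s + 5.1072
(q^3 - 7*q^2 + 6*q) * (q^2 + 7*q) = q^5 - 43*q^3 + 42*q^2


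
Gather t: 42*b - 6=42*b - 6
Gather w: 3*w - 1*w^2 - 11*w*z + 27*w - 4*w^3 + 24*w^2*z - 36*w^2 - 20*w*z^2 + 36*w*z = -4*w^3 + w^2*(24*z - 37) + w*(-20*z^2 + 25*z + 30)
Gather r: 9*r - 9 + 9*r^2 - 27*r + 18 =9*r^2 - 18*r + 9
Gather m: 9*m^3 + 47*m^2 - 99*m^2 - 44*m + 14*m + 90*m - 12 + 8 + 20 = 9*m^3 - 52*m^2 + 60*m + 16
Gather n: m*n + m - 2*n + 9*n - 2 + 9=m + n*(m + 7) + 7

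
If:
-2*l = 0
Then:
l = 0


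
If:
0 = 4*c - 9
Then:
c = 9/4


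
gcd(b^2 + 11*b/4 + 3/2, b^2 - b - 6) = b + 2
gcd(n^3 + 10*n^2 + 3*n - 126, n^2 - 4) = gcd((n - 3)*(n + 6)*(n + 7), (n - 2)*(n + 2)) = 1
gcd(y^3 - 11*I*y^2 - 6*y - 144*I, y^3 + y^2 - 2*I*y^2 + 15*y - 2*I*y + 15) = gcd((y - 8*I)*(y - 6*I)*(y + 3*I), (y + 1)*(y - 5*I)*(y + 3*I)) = y + 3*I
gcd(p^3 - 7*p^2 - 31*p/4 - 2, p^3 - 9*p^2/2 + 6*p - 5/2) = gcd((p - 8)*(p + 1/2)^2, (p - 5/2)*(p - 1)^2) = 1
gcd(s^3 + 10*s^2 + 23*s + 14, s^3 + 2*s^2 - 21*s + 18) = 1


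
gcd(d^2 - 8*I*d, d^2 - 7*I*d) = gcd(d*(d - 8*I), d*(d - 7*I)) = d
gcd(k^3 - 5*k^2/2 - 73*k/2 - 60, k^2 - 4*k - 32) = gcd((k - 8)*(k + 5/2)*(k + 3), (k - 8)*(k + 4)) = k - 8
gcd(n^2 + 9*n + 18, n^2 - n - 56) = 1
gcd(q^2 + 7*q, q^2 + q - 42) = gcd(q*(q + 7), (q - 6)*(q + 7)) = q + 7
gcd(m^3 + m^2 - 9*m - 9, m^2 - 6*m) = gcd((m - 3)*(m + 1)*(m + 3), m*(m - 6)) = 1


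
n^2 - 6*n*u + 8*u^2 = (n - 4*u)*(n - 2*u)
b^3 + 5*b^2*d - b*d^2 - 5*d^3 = (b - d)*(b + d)*(b + 5*d)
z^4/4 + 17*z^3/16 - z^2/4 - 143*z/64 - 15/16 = (z/4 + 1)*(z - 3/2)*(z + 1/2)*(z + 5/4)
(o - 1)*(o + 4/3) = o^2 + o/3 - 4/3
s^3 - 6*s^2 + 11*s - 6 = (s - 3)*(s - 2)*(s - 1)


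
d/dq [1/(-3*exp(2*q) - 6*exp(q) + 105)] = 2*(exp(q) + 1)*exp(q)/(3*(exp(2*q) + 2*exp(q) - 35)^2)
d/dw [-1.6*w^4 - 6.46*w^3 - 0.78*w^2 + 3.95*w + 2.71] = -6.4*w^3 - 19.38*w^2 - 1.56*w + 3.95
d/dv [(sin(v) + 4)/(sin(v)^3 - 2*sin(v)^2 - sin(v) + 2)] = (-2*sin(v)^3 - 10*sin(v)^2 + 16*sin(v) + 6)/((sin(v) - 2)^2*cos(v)^3)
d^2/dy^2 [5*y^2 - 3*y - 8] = 10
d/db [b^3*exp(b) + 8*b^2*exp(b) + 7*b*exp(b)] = (b^3 + 11*b^2 + 23*b + 7)*exp(b)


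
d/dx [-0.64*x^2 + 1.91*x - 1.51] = 1.91 - 1.28*x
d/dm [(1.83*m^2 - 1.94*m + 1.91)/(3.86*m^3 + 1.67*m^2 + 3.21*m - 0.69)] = (-7.0638*m^4 + 14.9768*m^3 - 13.0037*m^2 - 8.9048*m - 4.7925)/(14.8996*m^6 + 12.8924*m^5 + 27.5701*m^4 + 5.3946*m^3 + 7.9995*m^2 - 4.4298*m + 0.4761)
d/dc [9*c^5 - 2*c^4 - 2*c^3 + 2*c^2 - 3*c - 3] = 45*c^4 - 8*c^3 - 6*c^2 + 4*c - 3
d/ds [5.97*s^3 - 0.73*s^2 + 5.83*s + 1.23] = 17.91*s^2 - 1.46*s + 5.83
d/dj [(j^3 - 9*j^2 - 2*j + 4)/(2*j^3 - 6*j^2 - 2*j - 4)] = (3*j^4 + j^3 - 15*j^2/2 + 30*j + 4)/(j^6 - 6*j^5 + 7*j^4 + 2*j^3 + 13*j^2 + 4*j + 4)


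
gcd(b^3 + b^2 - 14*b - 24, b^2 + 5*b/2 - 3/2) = b + 3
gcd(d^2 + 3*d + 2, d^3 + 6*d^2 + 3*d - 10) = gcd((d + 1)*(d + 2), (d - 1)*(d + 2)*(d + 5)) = d + 2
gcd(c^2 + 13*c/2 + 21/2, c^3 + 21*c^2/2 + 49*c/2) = c + 7/2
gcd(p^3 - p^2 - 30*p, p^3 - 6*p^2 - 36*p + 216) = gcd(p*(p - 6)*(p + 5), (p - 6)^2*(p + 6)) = p - 6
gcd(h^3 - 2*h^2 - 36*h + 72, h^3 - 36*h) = h^2 - 36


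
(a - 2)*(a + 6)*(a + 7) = a^3 + 11*a^2 + 16*a - 84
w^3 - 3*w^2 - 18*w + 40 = (w - 5)*(w - 2)*(w + 4)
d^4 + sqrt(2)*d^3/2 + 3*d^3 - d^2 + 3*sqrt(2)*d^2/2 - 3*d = d*(d + 3)*(d - sqrt(2)/2)*(d + sqrt(2))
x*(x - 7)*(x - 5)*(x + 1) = x^4 - 11*x^3 + 23*x^2 + 35*x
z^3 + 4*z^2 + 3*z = z*(z + 1)*(z + 3)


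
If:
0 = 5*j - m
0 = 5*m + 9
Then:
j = -9/25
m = -9/5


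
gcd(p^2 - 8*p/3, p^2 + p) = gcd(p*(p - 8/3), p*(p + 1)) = p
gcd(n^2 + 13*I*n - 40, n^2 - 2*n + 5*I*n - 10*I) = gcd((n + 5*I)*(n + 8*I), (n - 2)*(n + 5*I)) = n + 5*I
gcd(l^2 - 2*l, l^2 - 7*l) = l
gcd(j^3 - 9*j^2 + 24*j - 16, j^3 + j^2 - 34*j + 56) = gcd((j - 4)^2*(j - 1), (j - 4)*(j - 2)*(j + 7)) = j - 4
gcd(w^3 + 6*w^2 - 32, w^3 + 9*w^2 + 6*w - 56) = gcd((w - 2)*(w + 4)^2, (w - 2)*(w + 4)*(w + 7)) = w^2 + 2*w - 8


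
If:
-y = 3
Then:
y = -3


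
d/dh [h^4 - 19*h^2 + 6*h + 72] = 4*h^3 - 38*h + 6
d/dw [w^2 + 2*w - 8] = 2*w + 2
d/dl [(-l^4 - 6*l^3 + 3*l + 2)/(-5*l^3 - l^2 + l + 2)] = (-(15*l^2 + 2*l - 1)*(l^4 + 6*l^3 - 3*l - 2) + (4*l^3 + 18*l^2 - 3)*(5*l^3 + l^2 - l - 2))/(5*l^3 + l^2 - l - 2)^2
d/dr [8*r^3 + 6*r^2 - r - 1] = 24*r^2 + 12*r - 1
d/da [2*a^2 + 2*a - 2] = 4*a + 2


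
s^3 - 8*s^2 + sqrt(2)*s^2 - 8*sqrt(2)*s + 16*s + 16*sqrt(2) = (s - 4)^2*(s + sqrt(2))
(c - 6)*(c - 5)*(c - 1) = c^3 - 12*c^2 + 41*c - 30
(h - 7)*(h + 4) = h^2 - 3*h - 28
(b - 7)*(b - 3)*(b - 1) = b^3 - 11*b^2 + 31*b - 21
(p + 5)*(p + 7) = p^2 + 12*p + 35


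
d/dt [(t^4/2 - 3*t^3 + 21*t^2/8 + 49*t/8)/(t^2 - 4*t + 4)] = (8*t^4 - 56*t^3 + 144*t^2 - 133*t - 98)/(8*(t^3 - 6*t^2 + 12*t - 8))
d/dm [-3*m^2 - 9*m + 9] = -6*m - 9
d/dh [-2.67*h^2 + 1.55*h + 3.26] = 1.55 - 5.34*h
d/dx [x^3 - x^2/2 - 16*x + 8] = 3*x^2 - x - 16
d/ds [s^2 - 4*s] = 2*s - 4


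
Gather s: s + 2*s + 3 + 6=3*s + 9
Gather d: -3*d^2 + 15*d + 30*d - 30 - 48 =-3*d^2 + 45*d - 78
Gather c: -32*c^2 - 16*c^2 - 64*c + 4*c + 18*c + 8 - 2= -48*c^2 - 42*c + 6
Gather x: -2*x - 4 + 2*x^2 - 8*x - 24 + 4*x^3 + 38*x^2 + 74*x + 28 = 4*x^3 + 40*x^2 + 64*x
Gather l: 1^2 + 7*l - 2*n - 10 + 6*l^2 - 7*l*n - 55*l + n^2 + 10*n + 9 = 6*l^2 + l*(-7*n - 48) + n^2 + 8*n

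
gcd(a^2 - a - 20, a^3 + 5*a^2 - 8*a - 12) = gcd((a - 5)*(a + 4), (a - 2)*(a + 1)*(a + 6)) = 1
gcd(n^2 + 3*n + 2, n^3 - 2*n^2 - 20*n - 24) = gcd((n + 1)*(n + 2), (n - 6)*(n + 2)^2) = n + 2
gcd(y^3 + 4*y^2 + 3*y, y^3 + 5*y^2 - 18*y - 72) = y + 3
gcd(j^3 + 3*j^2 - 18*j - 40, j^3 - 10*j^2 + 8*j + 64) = j^2 - 2*j - 8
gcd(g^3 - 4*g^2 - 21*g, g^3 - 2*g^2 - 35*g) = g^2 - 7*g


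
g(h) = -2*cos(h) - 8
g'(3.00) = 0.28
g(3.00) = -6.02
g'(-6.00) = 0.56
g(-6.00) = -9.92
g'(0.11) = 0.22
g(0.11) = -9.99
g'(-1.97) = -1.84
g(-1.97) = -7.22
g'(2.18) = 1.64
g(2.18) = -6.86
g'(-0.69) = -1.27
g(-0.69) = -9.54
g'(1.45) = 1.99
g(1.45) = -8.24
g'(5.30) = -1.66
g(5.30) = -9.11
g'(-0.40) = -0.78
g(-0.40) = -9.84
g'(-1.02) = -1.70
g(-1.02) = -9.05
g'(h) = 2*sin(h)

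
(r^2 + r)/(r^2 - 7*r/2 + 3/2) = 2*r*(r + 1)/(2*r^2 - 7*r + 3)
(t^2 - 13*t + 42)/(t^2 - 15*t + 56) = (t - 6)/(t - 8)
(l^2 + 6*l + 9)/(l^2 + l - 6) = (l + 3)/(l - 2)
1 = 1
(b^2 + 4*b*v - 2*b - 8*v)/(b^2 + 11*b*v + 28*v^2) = (b - 2)/(b + 7*v)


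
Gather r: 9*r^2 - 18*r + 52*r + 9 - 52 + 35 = 9*r^2 + 34*r - 8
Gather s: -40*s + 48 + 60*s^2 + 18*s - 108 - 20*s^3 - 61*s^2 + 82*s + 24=-20*s^3 - s^2 + 60*s - 36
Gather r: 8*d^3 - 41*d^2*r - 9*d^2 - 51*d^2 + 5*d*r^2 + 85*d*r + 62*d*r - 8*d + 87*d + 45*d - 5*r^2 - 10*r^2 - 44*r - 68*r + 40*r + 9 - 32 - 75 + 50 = 8*d^3 - 60*d^2 + 124*d + r^2*(5*d - 15) + r*(-41*d^2 + 147*d - 72) - 48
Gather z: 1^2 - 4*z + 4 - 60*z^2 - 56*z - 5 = -60*z^2 - 60*z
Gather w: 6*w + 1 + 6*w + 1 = 12*w + 2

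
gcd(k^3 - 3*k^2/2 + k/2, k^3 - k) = k^2 - k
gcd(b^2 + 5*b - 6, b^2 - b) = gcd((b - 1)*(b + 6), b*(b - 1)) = b - 1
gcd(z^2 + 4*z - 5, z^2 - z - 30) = z + 5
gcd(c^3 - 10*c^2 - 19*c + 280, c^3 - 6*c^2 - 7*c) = c - 7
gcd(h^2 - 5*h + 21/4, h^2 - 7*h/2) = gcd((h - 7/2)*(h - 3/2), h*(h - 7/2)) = h - 7/2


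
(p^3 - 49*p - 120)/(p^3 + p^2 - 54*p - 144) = (p + 5)/(p + 6)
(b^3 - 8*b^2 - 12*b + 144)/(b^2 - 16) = (b^2 - 12*b + 36)/(b - 4)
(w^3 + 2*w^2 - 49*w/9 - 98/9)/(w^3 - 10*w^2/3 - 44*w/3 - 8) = (9*w^2 - 49)/(3*(3*w^2 - 16*w - 12))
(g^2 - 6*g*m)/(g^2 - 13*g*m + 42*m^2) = g/(g - 7*m)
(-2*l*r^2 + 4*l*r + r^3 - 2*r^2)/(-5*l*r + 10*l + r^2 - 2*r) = r*(-2*l + r)/(-5*l + r)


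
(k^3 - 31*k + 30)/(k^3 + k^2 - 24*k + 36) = (k^2 - 6*k + 5)/(k^2 - 5*k + 6)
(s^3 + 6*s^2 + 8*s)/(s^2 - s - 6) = s*(s + 4)/(s - 3)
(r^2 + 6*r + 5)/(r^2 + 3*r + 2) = (r + 5)/(r + 2)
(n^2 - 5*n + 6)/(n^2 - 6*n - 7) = (-n^2 + 5*n - 6)/(-n^2 + 6*n + 7)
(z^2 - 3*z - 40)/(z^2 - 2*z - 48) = (z + 5)/(z + 6)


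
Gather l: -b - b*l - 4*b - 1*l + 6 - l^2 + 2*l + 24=-5*b - l^2 + l*(1 - b) + 30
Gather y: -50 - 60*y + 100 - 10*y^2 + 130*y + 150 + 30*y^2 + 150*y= 20*y^2 + 220*y + 200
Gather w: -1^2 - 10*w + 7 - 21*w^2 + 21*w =-21*w^2 + 11*w + 6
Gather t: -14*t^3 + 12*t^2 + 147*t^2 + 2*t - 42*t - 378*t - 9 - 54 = -14*t^3 + 159*t^2 - 418*t - 63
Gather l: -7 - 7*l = -7*l - 7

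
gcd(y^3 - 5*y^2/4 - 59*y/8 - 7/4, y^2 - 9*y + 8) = 1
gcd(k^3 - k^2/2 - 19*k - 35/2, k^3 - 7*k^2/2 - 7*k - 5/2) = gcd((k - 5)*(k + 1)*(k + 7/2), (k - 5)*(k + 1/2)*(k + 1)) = k^2 - 4*k - 5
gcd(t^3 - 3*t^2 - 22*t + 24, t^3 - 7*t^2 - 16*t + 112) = t + 4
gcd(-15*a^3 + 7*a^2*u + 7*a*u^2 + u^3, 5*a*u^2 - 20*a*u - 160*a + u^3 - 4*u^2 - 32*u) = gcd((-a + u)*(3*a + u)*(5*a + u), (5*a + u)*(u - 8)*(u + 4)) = 5*a + u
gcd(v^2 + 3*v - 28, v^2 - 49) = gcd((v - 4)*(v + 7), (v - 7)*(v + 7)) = v + 7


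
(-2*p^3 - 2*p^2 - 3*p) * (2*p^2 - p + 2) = -4*p^5 - 2*p^4 - 8*p^3 - p^2 - 6*p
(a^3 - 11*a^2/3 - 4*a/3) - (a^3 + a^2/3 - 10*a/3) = -4*a^2 + 2*a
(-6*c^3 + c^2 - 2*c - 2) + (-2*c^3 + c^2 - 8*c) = -8*c^3 + 2*c^2 - 10*c - 2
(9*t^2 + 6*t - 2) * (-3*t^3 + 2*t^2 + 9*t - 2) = -27*t^5 + 99*t^3 + 32*t^2 - 30*t + 4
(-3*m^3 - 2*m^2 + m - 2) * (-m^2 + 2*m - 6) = 3*m^5 - 4*m^4 + 13*m^3 + 16*m^2 - 10*m + 12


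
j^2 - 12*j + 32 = (j - 8)*(j - 4)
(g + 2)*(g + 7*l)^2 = g^3 + 14*g^2*l + 2*g^2 + 49*g*l^2 + 28*g*l + 98*l^2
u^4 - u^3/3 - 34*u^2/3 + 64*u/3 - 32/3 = (u - 2)*(u - 4/3)*(u - 1)*(u + 4)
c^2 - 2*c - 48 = (c - 8)*(c + 6)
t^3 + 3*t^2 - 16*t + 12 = (t - 2)*(t - 1)*(t + 6)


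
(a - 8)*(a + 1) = a^2 - 7*a - 8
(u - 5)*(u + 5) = u^2 - 25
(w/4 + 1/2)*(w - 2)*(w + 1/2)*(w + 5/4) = w^4/4 + 7*w^3/16 - 27*w^2/32 - 7*w/4 - 5/8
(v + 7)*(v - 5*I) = v^2 + 7*v - 5*I*v - 35*I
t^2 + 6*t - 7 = (t - 1)*(t + 7)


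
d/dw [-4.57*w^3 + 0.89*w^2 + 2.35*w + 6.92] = -13.71*w^2 + 1.78*w + 2.35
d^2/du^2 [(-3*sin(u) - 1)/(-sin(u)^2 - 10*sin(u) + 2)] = (-3*sin(u)^5 + 26*sin(u)^4 - 60*sin(u)^3 - 162*sin(u)^2 + 64*sin(u) + 324)/(sin(u)^2 + 10*sin(u) - 2)^3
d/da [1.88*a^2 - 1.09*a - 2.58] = 3.76*a - 1.09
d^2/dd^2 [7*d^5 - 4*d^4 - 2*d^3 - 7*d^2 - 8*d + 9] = 140*d^3 - 48*d^2 - 12*d - 14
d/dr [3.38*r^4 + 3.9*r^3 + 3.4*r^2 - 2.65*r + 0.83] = 13.52*r^3 + 11.7*r^2 + 6.8*r - 2.65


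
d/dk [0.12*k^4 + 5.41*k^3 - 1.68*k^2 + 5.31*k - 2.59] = 0.48*k^3 + 16.23*k^2 - 3.36*k + 5.31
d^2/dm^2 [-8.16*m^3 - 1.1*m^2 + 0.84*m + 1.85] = -48.96*m - 2.2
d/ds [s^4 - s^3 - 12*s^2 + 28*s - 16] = 4*s^3 - 3*s^2 - 24*s + 28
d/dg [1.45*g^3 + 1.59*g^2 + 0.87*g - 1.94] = 4.35*g^2 + 3.18*g + 0.87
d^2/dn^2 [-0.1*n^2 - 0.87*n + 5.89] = -0.200000000000000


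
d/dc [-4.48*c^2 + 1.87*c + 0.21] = 1.87 - 8.96*c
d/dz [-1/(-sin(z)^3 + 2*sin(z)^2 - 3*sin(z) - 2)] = (-3*sin(z)^2 + 4*sin(z) - 3)*cos(z)/(sin(z)^3 - 2*sin(z)^2 + 3*sin(z) + 2)^2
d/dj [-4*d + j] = 1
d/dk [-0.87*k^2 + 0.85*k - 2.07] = 0.85 - 1.74*k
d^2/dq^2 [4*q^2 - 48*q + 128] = 8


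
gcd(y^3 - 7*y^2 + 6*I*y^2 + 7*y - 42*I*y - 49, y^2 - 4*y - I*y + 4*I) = y - I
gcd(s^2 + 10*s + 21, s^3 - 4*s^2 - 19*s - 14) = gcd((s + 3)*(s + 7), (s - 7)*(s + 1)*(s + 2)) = 1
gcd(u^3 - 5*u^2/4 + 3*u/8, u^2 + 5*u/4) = u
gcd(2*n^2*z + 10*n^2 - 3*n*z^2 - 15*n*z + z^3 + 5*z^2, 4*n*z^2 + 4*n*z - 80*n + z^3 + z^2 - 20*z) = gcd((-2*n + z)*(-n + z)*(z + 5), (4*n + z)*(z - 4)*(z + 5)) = z + 5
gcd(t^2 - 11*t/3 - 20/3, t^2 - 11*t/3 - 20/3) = t^2 - 11*t/3 - 20/3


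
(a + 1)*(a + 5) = a^2 + 6*a + 5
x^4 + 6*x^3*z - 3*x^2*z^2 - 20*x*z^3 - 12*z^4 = (x - 2*z)*(x + z)^2*(x + 6*z)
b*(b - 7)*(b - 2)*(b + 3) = b^4 - 6*b^3 - 13*b^2 + 42*b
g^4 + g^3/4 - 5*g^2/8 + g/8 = g*(g - 1/2)*(g - 1/4)*(g + 1)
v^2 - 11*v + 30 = (v - 6)*(v - 5)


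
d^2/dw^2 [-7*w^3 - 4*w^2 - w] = -42*w - 8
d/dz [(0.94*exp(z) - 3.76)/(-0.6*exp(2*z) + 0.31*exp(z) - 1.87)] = (0.564*exp(2*z) - 4.512*exp(z) - 0.5922)*exp(z)/(0.36*exp(4*z) - 0.372*exp(3*z) + 2.3401*exp(2*z) - 1.1594*exp(z) + 3.4969)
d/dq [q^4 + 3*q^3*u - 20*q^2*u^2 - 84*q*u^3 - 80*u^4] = 4*q^3 + 9*q^2*u - 40*q*u^2 - 84*u^3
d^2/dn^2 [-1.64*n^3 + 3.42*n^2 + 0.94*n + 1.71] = 6.84 - 9.84*n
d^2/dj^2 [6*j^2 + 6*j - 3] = 12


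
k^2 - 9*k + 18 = (k - 6)*(k - 3)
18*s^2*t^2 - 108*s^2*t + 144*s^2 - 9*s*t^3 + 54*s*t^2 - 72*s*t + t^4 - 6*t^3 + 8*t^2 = (-6*s + t)*(-3*s + t)*(t - 4)*(t - 2)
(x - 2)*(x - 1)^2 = x^3 - 4*x^2 + 5*x - 2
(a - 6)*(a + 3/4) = a^2 - 21*a/4 - 9/2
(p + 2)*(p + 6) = p^2 + 8*p + 12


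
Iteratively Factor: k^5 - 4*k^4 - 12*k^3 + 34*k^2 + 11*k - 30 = (k - 5)*(k^4 + k^3 - 7*k^2 - k + 6) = (k - 5)*(k + 1)*(k^3 - 7*k + 6) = (k - 5)*(k - 1)*(k + 1)*(k^2 + k - 6) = (k - 5)*(k - 2)*(k - 1)*(k + 1)*(k + 3)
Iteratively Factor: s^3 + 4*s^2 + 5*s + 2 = (s + 1)*(s^2 + 3*s + 2) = (s + 1)*(s + 2)*(s + 1)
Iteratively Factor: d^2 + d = (d)*(d + 1)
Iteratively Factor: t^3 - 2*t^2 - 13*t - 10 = (t + 2)*(t^2 - 4*t - 5) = (t + 1)*(t + 2)*(t - 5)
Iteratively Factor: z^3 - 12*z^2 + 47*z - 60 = (z - 5)*(z^2 - 7*z + 12) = (z - 5)*(z - 4)*(z - 3)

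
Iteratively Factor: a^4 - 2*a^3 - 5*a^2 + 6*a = (a)*(a^3 - 2*a^2 - 5*a + 6) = a*(a - 3)*(a^2 + a - 2) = a*(a - 3)*(a + 2)*(a - 1)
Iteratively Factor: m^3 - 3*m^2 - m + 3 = (m - 3)*(m^2 - 1) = (m - 3)*(m + 1)*(m - 1)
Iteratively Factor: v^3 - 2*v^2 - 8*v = (v - 4)*(v^2 + 2*v) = (v - 4)*(v + 2)*(v)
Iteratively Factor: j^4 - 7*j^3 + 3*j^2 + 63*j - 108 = (j + 3)*(j^3 - 10*j^2 + 33*j - 36) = (j - 3)*(j + 3)*(j^2 - 7*j + 12) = (j - 3)^2*(j + 3)*(j - 4)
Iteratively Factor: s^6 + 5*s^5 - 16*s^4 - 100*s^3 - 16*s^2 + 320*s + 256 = (s - 2)*(s^5 + 7*s^4 - 2*s^3 - 104*s^2 - 224*s - 128) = (s - 4)*(s - 2)*(s^4 + 11*s^3 + 42*s^2 + 64*s + 32) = (s - 4)*(s - 2)*(s + 4)*(s^3 + 7*s^2 + 14*s + 8) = (s - 4)*(s - 2)*(s + 1)*(s + 4)*(s^2 + 6*s + 8) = (s - 4)*(s - 2)*(s + 1)*(s + 4)^2*(s + 2)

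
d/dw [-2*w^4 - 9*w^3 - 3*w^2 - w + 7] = -8*w^3 - 27*w^2 - 6*w - 1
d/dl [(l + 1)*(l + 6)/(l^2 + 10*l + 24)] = 3/(l^2 + 8*l + 16)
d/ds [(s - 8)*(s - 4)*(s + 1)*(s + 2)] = 4*s^3 - 27*s^2 - 4*s + 72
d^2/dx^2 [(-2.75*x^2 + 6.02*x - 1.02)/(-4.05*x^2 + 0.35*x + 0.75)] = (-189.68985*x^3 + 150.50205*x^2 - 118.3896*x + 12.70065)/(66.430125*x^6 - 17.222625*x^5 - 35.41725*x^4 + 6.335875*x^3 + 6.55875*x^2 - 0.590625*x - 0.421875)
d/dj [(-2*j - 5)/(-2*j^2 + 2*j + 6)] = (j^2 - j - (2*j - 1)*(2*j + 5)/2 - 3)/(-j^2 + j + 3)^2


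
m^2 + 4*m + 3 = (m + 1)*(m + 3)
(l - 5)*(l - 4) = l^2 - 9*l + 20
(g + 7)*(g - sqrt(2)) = g^2 - sqrt(2)*g + 7*g - 7*sqrt(2)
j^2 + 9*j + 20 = (j + 4)*(j + 5)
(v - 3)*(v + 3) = v^2 - 9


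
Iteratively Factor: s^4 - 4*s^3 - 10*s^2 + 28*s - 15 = (s - 1)*(s^3 - 3*s^2 - 13*s + 15) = (s - 1)^2*(s^2 - 2*s - 15) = (s - 1)^2*(s + 3)*(s - 5)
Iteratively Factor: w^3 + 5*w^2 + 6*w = (w + 3)*(w^2 + 2*w) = (w + 2)*(w + 3)*(w)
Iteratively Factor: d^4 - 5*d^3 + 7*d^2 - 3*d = (d - 3)*(d^3 - 2*d^2 + d) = d*(d - 3)*(d^2 - 2*d + 1) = d*(d - 3)*(d - 1)*(d - 1)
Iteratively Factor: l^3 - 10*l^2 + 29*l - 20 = (l - 4)*(l^2 - 6*l + 5) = (l - 5)*(l - 4)*(l - 1)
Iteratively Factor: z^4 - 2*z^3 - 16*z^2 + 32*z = (z)*(z^3 - 2*z^2 - 16*z + 32) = z*(z - 2)*(z^2 - 16) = z*(z - 2)*(z + 4)*(z - 4)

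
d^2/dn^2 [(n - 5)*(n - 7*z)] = 2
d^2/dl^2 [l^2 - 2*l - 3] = 2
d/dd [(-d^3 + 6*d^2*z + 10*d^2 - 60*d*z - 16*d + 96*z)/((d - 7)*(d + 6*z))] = ((d - 7)*(d + 6*z)*(-3*d^2 + 12*d*z + 20*d - 60*z - 16) + (d - 7)*(d^3 - 6*d^2*z - 10*d^2 + 60*d*z + 16*d - 96*z) + (d + 6*z)*(d^3 - 6*d^2*z - 10*d^2 + 60*d*z + 16*d - 96*z))/((d - 7)^2*(d + 6*z)^2)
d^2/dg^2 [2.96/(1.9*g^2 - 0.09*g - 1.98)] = (21.3712*g^2 - 1.01232*g - 2.96*(3.8*g - 0.09)*(7.6*g - 0.18) - 22.27104)/(-1.9*g^2 + 0.09*g + 1.98)^3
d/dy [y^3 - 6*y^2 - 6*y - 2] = 3*y^2 - 12*y - 6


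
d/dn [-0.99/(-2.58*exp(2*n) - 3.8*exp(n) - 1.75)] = (-5.1084*exp(n) - 3.762)*exp(n)/(2.58*exp(2*n) + 3.8*exp(n) + 1.75)^2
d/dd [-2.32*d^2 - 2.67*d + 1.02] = -4.64*d - 2.67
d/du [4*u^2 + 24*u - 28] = 8*u + 24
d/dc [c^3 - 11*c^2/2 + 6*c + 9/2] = 3*c^2 - 11*c + 6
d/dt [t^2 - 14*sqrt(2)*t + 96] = 2*t - 14*sqrt(2)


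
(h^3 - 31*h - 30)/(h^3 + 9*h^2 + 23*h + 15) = (h - 6)/(h + 3)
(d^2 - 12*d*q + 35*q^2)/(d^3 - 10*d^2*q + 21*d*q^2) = (-d + 5*q)/(d*(-d + 3*q))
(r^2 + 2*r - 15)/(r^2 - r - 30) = (r - 3)/(r - 6)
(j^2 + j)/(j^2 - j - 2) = j/(j - 2)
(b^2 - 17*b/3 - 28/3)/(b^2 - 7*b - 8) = (-3*b^2 + 17*b + 28)/(3*(-b^2 + 7*b + 8))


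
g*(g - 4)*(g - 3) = g^3 - 7*g^2 + 12*g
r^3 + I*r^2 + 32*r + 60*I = (r - 6*I)*(r + 2*I)*(r + 5*I)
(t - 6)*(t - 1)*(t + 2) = t^3 - 5*t^2 - 8*t + 12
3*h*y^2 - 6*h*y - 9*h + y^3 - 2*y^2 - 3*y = (3*h + y)*(y - 3)*(y + 1)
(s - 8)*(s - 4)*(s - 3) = s^3 - 15*s^2 + 68*s - 96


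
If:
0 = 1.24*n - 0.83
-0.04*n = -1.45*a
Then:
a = 0.02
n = 0.67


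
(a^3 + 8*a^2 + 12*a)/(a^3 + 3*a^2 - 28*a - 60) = a/(a - 5)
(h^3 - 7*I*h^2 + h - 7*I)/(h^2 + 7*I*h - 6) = (h^2 - 8*I*h - 7)/(h + 6*I)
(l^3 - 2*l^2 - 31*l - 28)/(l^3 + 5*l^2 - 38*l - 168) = (l^2 - 6*l - 7)/(l^2 + l - 42)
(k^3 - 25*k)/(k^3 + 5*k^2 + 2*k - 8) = k*(k^2 - 25)/(k^3 + 5*k^2 + 2*k - 8)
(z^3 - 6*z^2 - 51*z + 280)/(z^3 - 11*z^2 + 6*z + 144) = (z^2 + 2*z - 35)/(z^2 - 3*z - 18)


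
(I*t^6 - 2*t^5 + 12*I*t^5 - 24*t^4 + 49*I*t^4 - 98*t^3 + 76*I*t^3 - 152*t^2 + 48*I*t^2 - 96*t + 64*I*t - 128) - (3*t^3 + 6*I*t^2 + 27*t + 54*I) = I*t^6 - 2*t^5 + 12*I*t^5 - 24*t^4 + 49*I*t^4 - 101*t^3 + 76*I*t^3 - 152*t^2 + 42*I*t^2 - 123*t + 64*I*t - 128 - 54*I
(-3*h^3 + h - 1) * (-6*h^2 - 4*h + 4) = 18*h^5 + 12*h^4 - 18*h^3 + 2*h^2 + 8*h - 4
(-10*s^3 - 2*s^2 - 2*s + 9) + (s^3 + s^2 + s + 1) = -9*s^3 - s^2 - s + 10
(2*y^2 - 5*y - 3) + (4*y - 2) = 2*y^2 - y - 5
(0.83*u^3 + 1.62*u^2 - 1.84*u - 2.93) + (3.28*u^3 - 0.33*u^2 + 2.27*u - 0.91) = 4.11*u^3 + 1.29*u^2 + 0.43*u - 3.84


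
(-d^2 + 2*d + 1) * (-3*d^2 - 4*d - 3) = 3*d^4 - 2*d^3 - 8*d^2 - 10*d - 3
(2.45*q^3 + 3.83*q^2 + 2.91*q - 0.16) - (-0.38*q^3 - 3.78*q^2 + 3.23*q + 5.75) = 2.83*q^3 + 7.61*q^2 - 0.32*q - 5.91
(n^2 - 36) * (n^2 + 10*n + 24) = n^4 + 10*n^3 - 12*n^2 - 360*n - 864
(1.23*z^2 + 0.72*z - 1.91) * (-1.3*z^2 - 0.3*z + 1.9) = -1.599*z^4 - 1.305*z^3 + 4.604*z^2 + 1.941*z - 3.629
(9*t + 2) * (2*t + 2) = 18*t^2 + 22*t + 4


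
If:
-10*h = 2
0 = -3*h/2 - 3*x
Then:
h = -1/5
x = 1/10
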